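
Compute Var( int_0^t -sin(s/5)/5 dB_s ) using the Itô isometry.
Var = t/50 - sin(2*t/5)/20

The Itô integral of a deterministic integrand f(s) has mean 0 because each increment f(s) * (B_{s+ds} - B_s) has mean 0. By the Itô isometry:
  Var( int_0^t f(s) dB_s ) = E[ (int_0^t f(s) dB_s)^2 ] = int_0^t f(s)^2 ds.
Here f(s) = -sin(s/5)/5, so f(s)^2 = sin(s/5)^2/25. Integrate:
  int_0^t (sin(s/5)^2/25) ds = t/50 - sin(2*t/5)/20.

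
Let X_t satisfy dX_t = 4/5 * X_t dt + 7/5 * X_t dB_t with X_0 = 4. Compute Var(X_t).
Var(X_t) = 16*(exp(49*t/25) - 1)*exp(8*t/5)

For GBM dX = mu X dt + sigma X dB with X_0 = x_0, apply Itô to Y = log X: dY = (mu - sigma^2/2) dt + sigma dB, so Y_t = log(x_0) + (mu - sigma^2/2) t + sigma B_t and hence X_t = x_0 * exp((mu - sigma^2/2) t + sigma B_t).
With mu = 4/5, sigma = 7/5, x_0 = 4, this gives:
  X_t = 4 * exp((-9/50) * t + (7/5) * B_t).
Since sigma*B_t ~ Normal(0, sigma^2 t), E[exp(sigma*B_t)] = exp(sigma^2 t / 2); so E[X_t] = x_0 * exp((mu - sigma^2/2) t) * exp(sigma^2 t / 2) = x_0 * exp(mu t) = 4*exp(4*t/5).
Var(X_t) = E[X_t^2] - (E[X_t])^2 = x_0^2 * exp(2 mu t) * (exp(sigma^2 t) - 1) = 16*(exp(49*t/25) - 1)*exp(8*t/5).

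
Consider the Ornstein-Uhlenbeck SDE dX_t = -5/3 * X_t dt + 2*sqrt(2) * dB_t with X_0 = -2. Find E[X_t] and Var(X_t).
E[X_t] = -2*exp(-5*t/3); Var(X_t) = 12/5 - 12*exp(-10*t/3)/5

The OU SDE dX = -theta X dt + sigma dB admits the integrating factor exp(theta t): d(exp(theta t) X_t) = sigma exp(theta t) dB_t. Integrating from 0 to t:
  X_t = x_0 * exp(-theta t) + sigma * int_0^t exp(-theta (t-s)) dB_s.
The Itô integral has mean 0 and (by the Itô isometry) variance sigma^2 * int_0^t exp(-2 theta (t - s)) ds = sigma^2 * (1 - exp(-2 theta t)) / (2 theta).
With theta = 5/3, sigma = 2*sqrt(2), x_0 = -2:
  E[X_t] = -2 * exp(-5/3 t) = -2*exp(-5*t/3)
  Var(X_t) = (2*sqrt(2))^2 * (1 - exp(-2*5/3 t)) / (2 * 5/3) = 12/5 - 12*exp(-10*t/3)/5.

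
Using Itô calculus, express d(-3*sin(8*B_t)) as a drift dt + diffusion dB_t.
d(-3*sin(8*B_t)) = (96*sin(8*B_t)) dt + (-24*cos(8*B_t)) dB_t

Itô's formula for f(B_t) gives d f(B_t) = f'(B_t) dB_t + (1/2) f''(B_t) dt. Compute derivatives of f(x) = -3*sin(8*x):
  f'(x)  = -24*cos(8*x)
  f''(x) = 192*sin(8*x)
Substitute x = B_t and multiply the f'' term by 1/2:
  drift     = (1/2) * (192*sin(8*x)) evaluated at B_t = 96*sin(8*B_t)
  diffusion = (-24*cos(8*x)) evaluated at B_t = -24*cos(8*B_t)
Therefore d(-3*sin(8*B_t)) = (96*sin(8*B_t)) dt + (-24*cos(8*B_t)) dB_t.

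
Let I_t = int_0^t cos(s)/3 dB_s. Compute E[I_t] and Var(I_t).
E[I_t] = 0; Var(I_t) = t/18 + sin(2*t)/36

The Itô integral of a deterministic integrand f(s) has mean 0 because each increment f(s) * (B_{s+ds} - B_s) has mean 0. By the Itô isometry:
  Var( int_0^t f(s) dB_s ) = E[ (int_0^t f(s) dB_s)^2 ] = int_0^t f(s)^2 ds.
Here f(s) = cos(s)/3, so f(s)^2 = cos(s)^2/9. Integrate:
  int_0^t (cos(s)^2/9) ds = t/18 + sin(2*t)/36.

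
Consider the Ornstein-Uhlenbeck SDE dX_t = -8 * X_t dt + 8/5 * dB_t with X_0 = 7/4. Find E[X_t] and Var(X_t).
E[X_t] = 7*exp(-8*t)/4; Var(X_t) = 4/25 - 4*exp(-16*t)/25

The OU SDE dX = -theta X dt + sigma dB admits the integrating factor exp(theta t): d(exp(theta t) X_t) = sigma exp(theta t) dB_t. Integrating from 0 to t:
  X_t = x_0 * exp(-theta t) + sigma * int_0^t exp(-theta (t-s)) dB_s.
The Itô integral has mean 0 and (by the Itô isometry) variance sigma^2 * int_0^t exp(-2 theta (t - s)) ds = sigma^2 * (1 - exp(-2 theta t)) / (2 theta).
With theta = 8, sigma = 8/5, x_0 = 7/4:
  E[X_t] = 7/4 * exp(-8 t) = 7*exp(-8*t)/4
  Var(X_t) = (8/5)^2 * (1 - exp(-2*8 t)) / (2 * 8) = 4/25 - 4*exp(-16*t)/25.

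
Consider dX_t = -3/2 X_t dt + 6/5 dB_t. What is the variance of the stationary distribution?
lim Var(X_t) = 12/25

The OU SDE dX = -theta X dt + sigma dB admits the integrating factor exp(theta t): d(exp(theta t) X_t) = sigma exp(theta t) dB_t. Integrating from 0 to t gives X_t = x_0 * exp(-theta t) + sigma * int_0^t exp(-theta (t-s)) dB_s for any initial x_0. The Itô integral has variance (by the Itô isometry) sigma^2 * int_0^t exp(-2 theta (t - s)) ds = sigma^2 * (1 - exp(-2 theta t)) / (2 theta), independent of x_0.
With theta = 3/2, sigma = 6/5:
  Var(X_t) = (6/5)^2 * (1 - exp(-2*3/2 t)) / (2 * 3/2) = 12/25 - 12*exp(-3*t)/25.
As t -> infinity, exp(-2*3/2 t) -> 0, so the stationary variance is sigma^2 / (2 theta) = 12/25.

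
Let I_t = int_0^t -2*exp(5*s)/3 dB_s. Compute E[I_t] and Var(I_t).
E[I_t] = 0; Var(I_t) = 2*exp(10*t)/45 - 2/45

The Itô integral of a deterministic integrand f(s) has mean 0 because each increment f(s) * (B_{s+ds} - B_s) has mean 0. By the Itô isometry:
  Var( int_0^t f(s) dB_s ) = E[ (int_0^t f(s) dB_s)^2 ] = int_0^t f(s)^2 ds.
Here f(s) = -2*exp(5*s)/3, so f(s)^2 = 4*exp(10*s)/9. Integrate:
  int_0^t (4*exp(10*s)/9) ds = 2*exp(10*t)/45 - 2/45.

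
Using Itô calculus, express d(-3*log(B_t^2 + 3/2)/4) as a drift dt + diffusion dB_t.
d(-3*log(B_t^2 + 3/2)/4) = (3*(2*B_t^2 - 3)/(2*(2*B_t^2 + 3)^2)) dt + (-3*B_t/(2*B_t^2 + 3)) dB_t

Itô's formula for f(B_t) gives d f(B_t) = f'(B_t) dB_t + (1/2) f''(B_t) dt. Compute derivatives of f(x) = -3*log(x^2 + 3/2)/4:
  f'(x)  = -3*x/(2*x^2 + 3)
  f''(x) = 3*(2*x^2 - 3)/(2*x^2 + 3)^2
Substitute x = B_t and multiply the f'' term by 1/2:
  drift     = (1/2) * (3*(2*x^2 - 3)/(2*x^2 + 3)^2) evaluated at B_t = 3*(2*B_t^2 - 3)/(2*(2*B_t^2 + 3)^2)
  diffusion = (-3*x/(2*x^2 + 3)) evaluated at B_t = -3*B_t/(2*B_t^2 + 3)
Therefore d(-3*log(B_t^2 + 3/2)/4) = (3*(2*B_t^2 - 3)/(2*(2*B_t^2 + 3)^2)) dt + (-3*B_t/(2*B_t^2 + 3)) dB_t.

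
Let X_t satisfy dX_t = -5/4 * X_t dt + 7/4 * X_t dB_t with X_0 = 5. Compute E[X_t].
E[X_t] = 5*exp(-5*t/4)

For GBM dX = mu X dt + sigma X dB with X_0 = x_0, apply Itô to Y = log X: dY = (mu - sigma^2/2) dt + sigma dB, so Y_t = log(x_0) + (mu - sigma^2/2) t + sigma B_t and hence X_t = x_0 * exp((mu - sigma^2/2) t + sigma B_t).
With mu = -5/4, sigma = 7/4, x_0 = 5, this gives:
  X_t = 5 * exp((-89/32) * t + (7/4) * B_t).
Since sigma*B_t ~ Normal(0, sigma^2 t), E[exp(sigma*B_t)] = exp(sigma^2 t / 2); so E[X_t] = x_0 * exp((mu - sigma^2/2) t) * exp(sigma^2 t / 2) = x_0 * exp(mu t) = 5*exp(-5*t/4).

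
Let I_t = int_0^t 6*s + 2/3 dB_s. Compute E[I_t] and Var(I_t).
E[I_t] = 0; Var(I_t) = 4*t*(27*t^2 + 9*t + 1)/9

The Itô integral of a deterministic integrand f(s) has mean 0 because each increment f(s) * (B_{s+ds} - B_s) has mean 0. By the Itô isometry:
  Var( int_0^t f(s) dB_s ) = E[ (int_0^t f(s) dB_s)^2 ] = int_0^t f(s)^2 ds.
Here f(s) = 6*s + 2/3, so f(s)^2 = 4*(9*s + 1)^2/9. Integrate:
  int_0^t (4*(9*s + 1)^2/9) ds = 4*t*(27*t^2 + 9*t + 1)/9.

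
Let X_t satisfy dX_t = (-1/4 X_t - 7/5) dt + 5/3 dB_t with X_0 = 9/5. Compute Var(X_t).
Var(X_t) = 50/9 - 50*exp(-t/2)/9

The variance V(t) = Var(X_t) satisfies V'(t) = 2 a V(t) + c^2 with V(0) = 0 (drift coefficient is linear in X, diffusion is constant). With a = -1/4, c = 5/3, the solution is
  V(t) = (c^2 / (2 a)) * (exp(2 a t) - 1)
       = ((5/3)^2 / (2*(-1/4))) * (exp((-1/2) t) - 1)
       = 50/9 - 50*exp(-t/2)/9.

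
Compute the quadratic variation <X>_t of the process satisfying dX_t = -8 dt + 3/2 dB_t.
<X>_t = 9*t/4

For an Itô process dX_t = a(t) dt + b(t) dB_t, the quadratic variation is <X>_t = int_0^t b(s)^2 ds (the drift term does not contribute). Here b(s) = 3/2, so
  b(s)^2 = 9/4.
Integrating from 0 to t:
  <X>_t = int_0^t (9/4) ds = 9*t/4.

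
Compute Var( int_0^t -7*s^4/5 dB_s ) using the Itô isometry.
Var = 49*t^9/225

The Itô integral of a deterministic integrand f(s) has mean 0 because each increment f(s) * (B_{s+ds} - B_s) has mean 0. By the Itô isometry:
  Var( int_0^t f(s) dB_s ) = E[ (int_0^t f(s) dB_s)^2 ] = int_0^t f(s)^2 ds.
Here f(s) = -7*s^4/5, so f(s)^2 = 49*s^8/25. Integrate:
  int_0^t (49*s^8/25) ds = 49*t^9/225.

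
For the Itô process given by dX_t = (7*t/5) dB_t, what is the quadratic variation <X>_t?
<X>_t = 49*t^3/75

For an Itô process dX_t = a(t) dt + b(t) dB_t, the quadratic variation is <X>_t = int_0^t b(s)^2 ds (the drift term does not contribute). Here b(s) = 7*s/5, so
  b(s)^2 = 49*s^2/25.
Integrating from 0 to t:
  <X>_t = int_0^t (49*s^2/25) ds = 49*t^3/75.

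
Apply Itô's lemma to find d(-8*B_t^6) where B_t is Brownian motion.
d(-8*B_t^6) = (-120*B_t^4) dt + (-48*B_t^5) dB_t

Itô's formula for f(B_t) gives d f(B_t) = f'(B_t) dB_t + (1/2) f''(B_t) dt. Compute derivatives of f(x) = -8*x^6:
  f'(x)  = -48*x^5
  f''(x) = -240*x^4
Substitute x = B_t and multiply the f'' term by 1/2:
  drift     = (1/2) * (-240*x^4) evaluated at B_t = -120*B_t^4
  diffusion = (-48*x^5) evaluated at B_t = -48*B_t^5
Therefore d(-8*B_t^6) = (-120*B_t^4) dt + (-48*B_t^5) dB_t.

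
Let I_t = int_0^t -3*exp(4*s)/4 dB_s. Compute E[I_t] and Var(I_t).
E[I_t] = 0; Var(I_t) = 9*exp(8*t)/128 - 9/128

The Itô integral of a deterministic integrand f(s) has mean 0 because each increment f(s) * (B_{s+ds} - B_s) has mean 0. By the Itô isometry:
  Var( int_0^t f(s) dB_s ) = E[ (int_0^t f(s) dB_s)^2 ] = int_0^t f(s)^2 ds.
Here f(s) = -3*exp(4*s)/4, so f(s)^2 = 9*exp(8*s)/16. Integrate:
  int_0^t (9*exp(8*s)/16) ds = 9*exp(8*t)/128 - 9/128.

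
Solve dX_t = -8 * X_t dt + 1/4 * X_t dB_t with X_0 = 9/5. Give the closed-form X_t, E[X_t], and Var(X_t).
X_t = 9/5 * exp((-257/32) t + (1/4) B_t); E[X_t] = 9*exp(-8*t)/5; Var(X_t) = (81*exp(t/16) - 81)*exp(-16*t)/25

For GBM dX = mu X dt + sigma X dB with X_0 = x_0, apply Itô to Y = log X: dY = (mu - sigma^2/2) dt + sigma dB, so Y_t = log(x_0) + (mu - sigma^2/2) t + sigma B_t and hence X_t = x_0 * exp((mu - sigma^2/2) t + sigma B_t).
With mu = -8, sigma = 1/4, x_0 = 9/5, this gives:
  X_t = 9/5 * exp((-257/32) * t + (1/4) * B_t).
Since sigma*B_t ~ Normal(0, sigma^2 t), E[exp(sigma*B_t)] = exp(sigma^2 t / 2); so E[X_t] = x_0 * exp((mu - sigma^2/2) t) * exp(sigma^2 t / 2) = x_0 * exp(mu t) = 9*exp(-8*t)/5.
Var(X_t) = E[X_t^2] - (E[X_t])^2 = x_0^2 * exp(2 mu t) * (exp(sigma^2 t) - 1) = (81*exp(t/16) - 81)*exp(-16*t)/25.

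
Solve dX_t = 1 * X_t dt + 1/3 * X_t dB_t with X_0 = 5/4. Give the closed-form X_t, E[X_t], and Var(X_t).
X_t = 5/4 * exp((17/18) t + (1/3) B_t); E[X_t] = 5*exp(t)/4; Var(X_t) = 25*(exp(t/9) - 1)*exp(2*t)/16

For GBM dX = mu X dt + sigma X dB with X_0 = x_0, apply Itô to Y = log X: dY = (mu - sigma^2/2) dt + sigma dB, so Y_t = log(x_0) + (mu - sigma^2/2) t + sigma B_t and hence X_t = x_0 * exp((mu - sigma^2/2) t + sigma B_t).
With mu = 1, sigma = 1/3, x_0 = 5/4, this gives:
  X_t = 5/4 * exp((17/18) * t + (1/3) * B_t).
Since sigma*B_t ~ Normal(0, sigma^2 t), E[exp(sigma*B_t)] = exp(sigma^2 t / 2); so E[X_t] = x_0 * exp((mu - sigma^2/2) t) * exp(sigma^2 t / 2) = x_0 * exp(mu t) = 5*exp(t)/4.
Var(X_t) = E[X_t^2] - (E[X_t])^2 = x_0^2 * exp(2 mu t) * (exp(sigma^2 t) - 1) = 25*(exp(t/9) - 1)*exp(2*t)/16.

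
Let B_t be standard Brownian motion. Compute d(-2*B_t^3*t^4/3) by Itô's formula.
d(-2*B_t^3*t^4/3) = (2*B_t*t^3*(-4*B_t^2 - 3*t)/3) dt + (-2*B_t^2*t^4) dB_t

Itô's formula for f(t, x): d f(t, B_t) = (f_t + (1/2) f_xx) dt + f_x dB_t. Compute partials of f(t, x) = -2*t^4*x^3/3:
  f_t(t,x)  = -8*t^3*x^3/3
  f_x(t,x)  = -2*t^4*x^2
  f_xx(t,x) = -4*t^4*x
Assemble drift = f_t + (1/2) f_xx = 2*t^3*x*(-3*t - 4*x^2)/3 and diffusion = f_x = -2*t^4*x^2. Substituting x = B_t:
  d(-2*B_t^3*t^4/3) = (2*B_t*t^3*(-4*B_t^2 - 3*t)/3) dt + (-2*B_t^2*t^4) dB_t.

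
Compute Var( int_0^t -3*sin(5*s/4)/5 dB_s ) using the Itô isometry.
Var = 9*t/50 - 9*sin(5*t/2)/125

The Itô integral of a deterministic integrand f(s) has mean 0 because each increment f(s) * (B_{s+ds} - B_s) has mean 0. By the Itô isometry:
  Var( int_0^t f(s) dB_s ) = E[ (int_0^t f(s) dB_s)^2 ] = int_0^t f(s)^2 ds.
Here f(s) = -3*sin(5*s/4)/5, so f(s)^2 = 9*sin(5*s/4)^2/25. Integrate:
  int_0^t (9*sin(5*s/4)^2/25) ds = 9*t/50 - 9*sin(5*t/2)/125.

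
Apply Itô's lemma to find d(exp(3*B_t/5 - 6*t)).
d(exp(3*B_t/5 - 6*t)) = (-291*exp(3*B_t/5 - 6*t)/50) dt + (3*exp(3*B_t/5 - 6*t)/5) dB_t

Itô's formula for f(t, x): d f(t, B_t) = (f_t + (1/2) f_xx) dt + f_x dB_t. Compute partials of f(t, x) = exp(-6*t + 3*x/5):
  f_t(t,x)  = -6*exp(-6*t + 3*x/5)
  f_x(t,x)  = 3*exp(-6*t + 3*x/5)/5
  f_xx(t,x) = 9*exp(-6*t + 3*x/5)/25
Assemble drift = f_t + (1/2) f_xx = -291*exp(-6*t + 3*x/5)/50 and diffusion = f_x = 3*exp(-6*t + 3*x/5)/5. Substituting x = B_t:
  d(exp(3*B_t/5 - 6*t)) = (-291*exp(3*B_t/5 - 6*t)/50) dt + (3*exp(3*B_t/5 - 6*t)/5) dB_t.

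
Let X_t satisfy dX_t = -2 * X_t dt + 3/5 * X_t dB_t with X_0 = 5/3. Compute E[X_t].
E[X_t] = 5*exp(-2*t)/3

For GBM dX = mu X dt + sigma X dB with X_0 = x_0, apply Itô to Y = log X: dY = (mu - sigma^2/2) dt + sigma dB, so Y_t = log(x_0) + (mu - sigma^2/2) t + sigma B_t and hence X_t = x_0 * exp((mu - sigma^2/2) t + sigma B_t).
With mu = -2, sigma = 3/5, x_0 = 5/3, this gives:
  X_t = 5/3 * exp((-109/50) * t + (3/5) * B_t).
Since sigma*B_t ~ Normal(0, sigma^2 t), E[exp(sigma*B_t)] = exp(sigma^2 t / 2); so E[X_t] = x_0 * exp((mu - sigma^2/2) t) * exp(sigma^2 t / 2) = x_0 * exp(mu t) = 5*exp(-2*t)/3.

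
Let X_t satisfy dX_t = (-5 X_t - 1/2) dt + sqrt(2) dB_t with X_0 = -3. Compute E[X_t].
E[X_t] = -1/10 - 29*exp(-5*t)/10

Taking expectations and using E[dB_t] = 0, the mean m(t) = E[X_t] satisfies the ODE m'(t) = a m(t) + b with m(0) = x_0. With a = -5, b = -1/2, x_0 = -3, the solution is
  m(t) = x_0 * exp(a t) + (b/a) * (exp(a t) - 1)
       = (-3) * exp((-5) t) + ((-1/2)/(-5)) * (exp((-5) t) - 1)
       = -1/10 - 29*exp(-5*t)/10.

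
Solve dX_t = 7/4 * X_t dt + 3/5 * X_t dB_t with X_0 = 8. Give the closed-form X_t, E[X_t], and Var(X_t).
X_t = 8 * exp((157/100) t + (3/5) B_t); E[X_t] = 8*exp(7*t/4); Var(X_t) = 64*(exp(9*t/25) - 1)*exp(7*t/2)

For GBM dX = mu X dt + sigma X dB with X_0 = x_0, apply Itô to Y = log X: dY = (mu - sigma^2/2) dt + sigma dB, so Y_t = log(x_0) + (mu - sigma^2/2) t + sigma B_t and hence X_t = x_0 * exp((mu - sigma^2/2) t + sigma B_t).
With mu = 7/4, sigma = 3/5, x_0 = 8, this gives:
  X_t = 8 * exp((157/100) * t + (3/5) * B_t).
Since sigma*B_t ~ Normal(0, sigma^2 t), E[exp(sigma*B_t)] = exp(sigma^2 t / 2); so E[X_t] = x_0 * exp((mu - sigma^2/2) t) * exp(sigma^2 t / 2) = x_0 * exp(mu t) = 8*exp(7*t/4).
Var(X_t) = E[X_t^2] - (E[X_t])^2 = x_0^2 * exp(2 mu t) * (exp(sigma^2 t) - 1) = 64*(exp(9*t/25) - 1)*exp(7*t/2).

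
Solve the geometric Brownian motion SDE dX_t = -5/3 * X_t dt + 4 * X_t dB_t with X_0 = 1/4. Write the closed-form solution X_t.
X_t = 1/4 * exp((-29/3) * t + (4) * B_t)

For GBM dX = mu X dt + sigma X dB with X_0 = x_0, apply Itô to Y = log X: dY = (mu - sigma^2/2) dt + sigma dB, so Y_t = log(x_0) + (mu - sigma^2/2) t + sigma B_t and hence X_t = x_0 * exp((mu - sigma^2/2) t + sigma B_t).
With mu = -5/3, sigma = 4, x_0 = 1/4, this gives:
  X_t = 1/4 * exp((-29/3) * t + (4) * B_t).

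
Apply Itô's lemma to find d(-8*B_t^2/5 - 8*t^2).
d(-8*B_t^2/5 - 8*t^2) = (-16*t - 8/5) dt + (-16*B_t/5) dB_t

Itô's formula for f(t, x): d f(t, B_t) = (f_t + (1/2) f_xx) dt + f_x dB_t. Compute partials of f(t, x) = -8*t^2 - 8*x^2/5:
  f_t(t,x)  = -16*t
  f_x(t,x)  = -16*x/5
  f_xx(t,x) = -16/5
Assemble drift = f_t + (1/2) f_xx = -16*t - 8/5 and diffusion = f_x = -16*x/5. Substituting x = B_t:
  d(-8*B_t^2/5 - 8*t^2) = (-16*t - 8/5) dt + (-16*B_t/5) dB_t.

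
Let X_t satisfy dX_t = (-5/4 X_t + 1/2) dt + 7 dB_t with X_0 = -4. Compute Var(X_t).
Var(X_t) = 98/5 - 98*exp(-5*t/2)/5

The variance V(t) = Var(X_t) satisfies V'(t) = 2 a V(t) + c^2 with V(0) = 0 (drift coefficient is linear in X, diffusion is constant). With a = -5/4, c = 7, the solution is
  V(t) = (c^2 / (2 a)) * (exp(2 a t) - 1)
       = (7^2 / (2*(-5/4))) * (exp((-5/2) t) - 1)
       = 98/5 - 98*exp(-5*t/2)/5.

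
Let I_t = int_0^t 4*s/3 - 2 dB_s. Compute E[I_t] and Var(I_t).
E[I_t] = 0; Var(I_t) = 4*t*(4*t^2 - 18*t + 27)/27

The Itô integral of a deterministic integrand f(s) has mean 0 because each increment f(s) * (B_{s+ds} - B_s) has mean 0. By the Itô isometry:
  Var( int_0^t f(s) dB_s ) = E[ (int_0^t f(s) dB_s)^2 ] = int_0^t f(s)^2 ds.
Here f(s) = 4*s/3 - 2, so f(s)^2 = 4*(2*s - 3)^2/9. Integrate:
  int_0^t (4*(2*s - 3)^2/9) ds = 4*t*(4*t^2 - 18*t + 27)/27.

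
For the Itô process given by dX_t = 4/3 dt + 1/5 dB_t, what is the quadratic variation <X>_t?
<X>_t = t/25

For an Itô process dX_t = a(t) dt + b(t) dB_t, the quadratic variation is <X>_t = int_0^t b(s)^2 ds (the drift term does not contribute). Here b(s) = 1/5, so
  b(s)^2 = 1/25.
Integrating from 0 to t:
  <X>_t = int_0^t (1/25) ds = t/25.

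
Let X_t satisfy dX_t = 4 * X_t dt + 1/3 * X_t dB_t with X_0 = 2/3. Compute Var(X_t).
Var(X_t) = 4*(exp(t/9) - 1)*exp(8*t)/9

For GBM dX = mu X dt + sigma X dB with X_0 = x_0, apply Itô to Y = log X: dY = (mu - sigma^2/2) dt + sigma dB, so Y_t = log(x_0) + (mu - sigma^2/2) t + sigma B_t and hence X_t = x_0 * exp((mu - sigma^2/2) t + sigma B_t).
With mu = 4, sigma = 1/3, x_0 = 2/3, this gives:
  X_t = 2/3 * exp((71/18) * t + (1/3) * B_t).
Since sigma*B_t ~ Normal(0, sigma^2 t), E[exp(sigma*B_t)] = exp(sigma^2 t / 2); so E[X_t] = x_0 * exp((mu - sigma^2/2) t) * exp(sigma^2 t / 2) = x_0 * exp(mu t) = 2*exp(4*t)/3.
Var(X_t) = E[X_t^2] - (E[X_t])^2 = x_0^2 * exp(2 mu t) * (exp(sigma^2 t) - 1) = 4*(exp(t/9) - 1)*exp(8*t)/9.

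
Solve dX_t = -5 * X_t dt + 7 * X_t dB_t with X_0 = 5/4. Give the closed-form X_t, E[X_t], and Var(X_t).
X_t = 5/4 * exp((-59/2) t + (7) B_t); E[X_t] = 5*exp(-5*t)/4; Var(X_t) = (25*exp(49*t) - 25)*exp(-10*t)/16

For GBM dX = mu X dt + sigma X dB with X_0 = x_0, apply Itô to Y = log X: dY = (mu - sigma^2/2) dt + sigma dB, so Y_t = log(x_0) + (mu - sigma^2/2) t + sigma B_t and hence X_t = x_0 * exp((mu - sigma^2/2) t + sigma B_t).
With mu = -5, sigma = 7, x_0 = 5/4, this gives:
  X_t = 5/4 * exp((-59/2) * t + (7) * B_t).
Since sigma*B_t ~ Normal(0, sigma^2 t), E[exp(sigma*B_t)] = exp(sigma^2 t / 2); so E[X_t] = x_0 * exp((mu - sigma^2/2) t) * exp(sigma^2 t / 2) = x_0 * exp(mu t) = 5*exp(-5*t)/4.
Var(X_t) = E[X_t^2] - (E[X_t])^2 = x_0^2 * exp(2 mu t) * (exp(sigma^2 t) - 1) = (25*exp(49*t) - 25)*exp(-10*t)/16.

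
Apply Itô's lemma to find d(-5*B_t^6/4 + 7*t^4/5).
d(-5*B_t^6/4 + 7*t^4/5) = (-75*B_t^4/4 + 28*t^3/5) dt + (-15*B_t^5/2) dB_t

Itô's formula for f(t, x): d f(t, B_t) = (f_t + (1/2) f_xx) dt + f_x dB_t. Compute partials of f(t, x) = 7*t^4/5 - 5*x^6/4:
  f_t(t,x)  = 28*t^3/5
  f_x(t,x)  = -15*x^5/2
  f_xx(t,x) = -75*x^4/2
Assemble drift = f_t + (1/2) f_xx = 28*t^3/5 - 75*x^4/4 and diffusion = f_x = -15*x^5/2. Substituting x = B_t:
  d(-5*B_t^6/4 + 7*t^4/5) = (-75*B_t^4/4 + 28*t^3/5) dt + (-15*B_t^5/2) dB_t.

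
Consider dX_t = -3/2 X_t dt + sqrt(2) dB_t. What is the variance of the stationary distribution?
lim Var(X_t) = 2/3

The OU SDE dX = -theta X dt + sigma dB admits the integrating factor exp(theta t): d(exp(theta t) X_t) = sigma exp(theta t) dB_t. Integrating from 0 to t gives X_t = x_0 * exp(-theta t) + sigma * int_0^t exp(-theta (t-s)) dB_s for any initial x_0. The Itô integral has variance (by the Itô isometry) sigma^2 * int_0^t exp(-2 theta (t - s)) ds = sigma^2 * (1 - exp(-2 theta t)) / (2 theta), independent of x_0.
With theta = 3/2, sigma = sqrt(2):
  Var(X_t) = (sqrt(2))^2 * (1 - exp(-2*3/2 t)) / (2 * 3/2) = 2/3 - 2*exp(-3*t)/3.
As t -> infinity, exp(-2*3/2 t) -> 0, so the stationary variance is sigma^2 / (2 theta) = 2/3.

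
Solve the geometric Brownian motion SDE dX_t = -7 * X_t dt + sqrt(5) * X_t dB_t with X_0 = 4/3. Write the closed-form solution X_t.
X_t = 4/3 * exp((-19/2) * t + (sqrt(5)) * B_t)

For GBM dX = mu X dt + sigma X dB with X_0 = x_0, apply Itô to Y = log X: dY = (mu - sigma^2/2) dt + sigma dB, so Y_t = log(x_0) + (mu - sigma^2/2) t + sigma B_t and hence X_t = x_0 * exp((mu - sigma^2/2) t + sigma B_t).
With mu = -7, sigma = sqrt(5), x_0 = 4/3, this gives:
  X_t = 4/3 * exp((-19/2) * t + (sqrt(5)) * B_t).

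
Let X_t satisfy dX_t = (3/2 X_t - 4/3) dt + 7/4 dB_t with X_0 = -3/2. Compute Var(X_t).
Var(X_t) = 49*exp(3*t)/48 - 49/48

The variance V(t) = Var(X_t) satisfies V'(t) = 2 a V(t) + c^2 with V(0) = 0 (drift coefficient is linear in X, diffusion is constant). With a = 3/2, c = 7/4, the solution is
  V(t) = (c^2 / (2 a)) * (exp(2 a t) - 1)
       = ((7/4)^2 / (2*(3/2))) * (exp(3 t) - 1)
       = 49*exp(3*t)/48 - 49/48.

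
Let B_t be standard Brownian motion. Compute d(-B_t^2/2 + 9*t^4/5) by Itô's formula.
d(-B_t^2/2 + 9*t^4/5) = (36*t^3/5 - 1/2) dt + (-B_t) dB_t

Itô's formula for f(t, x): d f(t, B_t) = (f_t + (1/2) f_xx) dt + f_x dB_t. Compute partials of f(t, x) = 9*t^4/5 - x^2/2:
  f_t(t,x)  = 36*t^3/5
  f_x(t,x)  = -x
  f_xx(t,x) = -1
Assemble drift = f_t + (1/2) f_xx = 36*t^3/5 - 1/2 and diffusion = f_x = -x. Substituting x = B_t:
  d(-B_t^2/2 + 9*t^4/5) = (36*t^3/5 - 1/2) dt + (-B_t) dB_t.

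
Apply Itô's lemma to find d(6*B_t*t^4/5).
d(6*B_t*t^4/5) = (24*B_t*t^3/5) dt + (6*t^4/5) dB_t

Itô's formula for f(t, x): d f(t, B_t) = (f_t + (1/2) f_xx) dt + f_x dB_t. Compute partials of f(t, x) = 6*t^4*x/5:
  f_t(t,x)  = 24*t^3*x/5
  f_x(t,x)  = 6*t^4/5
  f_xx(t,x) = 0
Assemble drift = f_t + (1/2) f_xx = 24*t^3*x/5 and diffusion = f_x = 6*t^4/5. Substituting x = B_t:
  d(6*B_t*t^4/5) = (24*B_t*t^3/5) dt + (6*t^4/5) dB_t.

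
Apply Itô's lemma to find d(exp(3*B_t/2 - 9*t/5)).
d(exp(3*B_t/2 - 9*t/5)) = (-27*exp(3*B_t/2 - 9*t/5)/40) dt + (3*exp(3*B_t/2 - 9*t/5)/2) dB_t

Itô's formula for f(t, x): d f(t, B_t) = (f_t + (1/2) f_xx) dt + f_x dB_t. Compute partials of f(t, x) = exp(-9*t/5 + 3*x/2):
  f_t(t,x)  = -9*exp(-9*t/5 + 3*x/2)/5
  f_x(t,x)  = 3*exp(-9*t/5 + 3*x/2)/2
  f_xx(t,x) = 9*exp(-9*t/5 + 3*x/2)/4
Assemble drift = f_t + (1/2) f_xx = -27*exp(-9*t/5 + 3*x/2)/40 and diffusion = f_x = 3*exp(-9*t/5 + 3*x/2)/2. Substituting x = B_t:
  d(exp(3*B_t/2 - 9*t/5)) = (-27*exp(3*B_t/2 - 9*t/5)/40) dt + (3*exp(3*B_t/2 - 9*t/5)/2) dB_t.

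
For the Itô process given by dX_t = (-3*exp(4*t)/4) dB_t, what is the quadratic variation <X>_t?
<X>_t = 9*exp(8*t)/128 - 9/128

For an Itô process dX_t = a(t) dt + b(t) dB_t, the quadratic variation is <X>_t = int_0^t b(s)^2 ds (the drift term does not contribute). Here b(s) = -3*exp(4*s)/4, so
  b(s)^2 = 9*exp(8*s)/16.
Integrating from 0 to t:
  <X>_t = int_0^t (9*exp(8*s)/16) ds = 9*exp(8*t)/128 - 9/128.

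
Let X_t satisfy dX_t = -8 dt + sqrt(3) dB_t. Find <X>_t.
<X>_t = 3*t

For an Itô process dX_t = a(t) dt + b(t) dB_t, the quadratic variation is <X>_t = int_0^t b(s)^2 ds (the drift term does not contribute). Here b(s) = sqrt(3), so
  b(s)^2 = 3.
Integrating from 0 to t:
  <X>_t = int_0^t (3) ds = 3*t.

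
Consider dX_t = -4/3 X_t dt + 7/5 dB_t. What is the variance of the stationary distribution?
lim Var(X_t) = 147/200

The OU SDE dX = -theta X dt + sigma dB admits the integrating factor exp(theta t): d(exp(theta t) X_t) = sigma exp(theta t) dB_t. Integrating from 0 to t gives X_t = x_0 * exp(-theta t) + sigma * int_0^t exp(-theta (t-s)) dB_s for any initial x_0. The Itô integral has variance (by the Itô isometry) sigma^2 * int_0^t exp(-2 theta (t - s)) ds = sigma^2 * (1 - exp(-2 theta t)) / (2 theta), independent of x_0.
With theta = 4/3, sigma = 7/5:
  Var(X_t) = (7/5)^2 * (1 - exp(-2*4/3 t)) / (2 * 4/3) = 147/200 - 147*exp(-8*t/3)/200.
As t -> infinity, exp(-2*4/3 t) -> 0, so the stationary variance is sigma^2 / (2 theta) = 147/200.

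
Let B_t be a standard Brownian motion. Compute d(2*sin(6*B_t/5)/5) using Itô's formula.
d(2*sin(6*B_t/5)/5) = (-36*sin(6*B_t/5)/125) dt + (12*cos(6*B_t/5)/25) dB_t

Itô's formula for f(B_t) gives d f(B_t) = f'(B_t) dB_t + (1/2) f''(B_t) dt. Compute derivatives of f(x) = 2*sin(6*x/5)/5:
  f'(x)  = 12*cos(6*x/5)/25
  f''(x) = -72*sin(6*x/5)/125
Substitute x = B_t and multiply the f'' term by 1/2:
  drift     = (1/2) * (-72*sin(6*x/5)/125) evaluated at B_t = -36*sin(6*B_t/5)/125
  diffusion = (12*cos(6*x/5)/25) evaluated at B_t = 12*cos(6*B_t/5)/25
Therefore d(2*sin(6*B_t/5)/5) = (-36*sin(6*B_t/5)/125) dt + (12*cos(6*B_t/5)/25) dB_t.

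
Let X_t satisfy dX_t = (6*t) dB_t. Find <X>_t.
<X>_t = 12*t^3

For an Itô process dX_t = a(t) dt + b(t) dB_t, the quadratic variation is <X>_t = int_0^t b(s)^2 ds (the drift term does not contribute). Here b(s) = 6*s, so
  b(s)^2 = 36*s^2.
Integrating from 0 to t:
  <X>_t = int_0^t (36*s^2) ds = 12*t^3.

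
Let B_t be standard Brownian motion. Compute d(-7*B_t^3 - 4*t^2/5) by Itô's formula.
d(-7*B_t^3 - 4*t^2/5) = (-21*B_t - 8*t/5) dt + (-21*B_t^2) dB_t

Itô's formula for f(t, x): d f(t, B_t) = (f_t + (1/2) f_xx) dt + f_x dB_t. Compute partials of f(t, x) = -4*t^2/5 - 7*x^3:
  f_t(t,x)  = -8*t/5
  f_x(t,x)  = -21*x^2
  f_xx(t,x) = -42*x
Assemble drift = f_t + (1/2) f_xx = -8*t/5 - 21*x and diffusion = f_x = -21*x^2. Substituting x = B_t:
  d(-7*B_t^3 - 4*t^2/5) = (-21*B_t - 8*t/5) dt + (-21*B_t^2) dB_t.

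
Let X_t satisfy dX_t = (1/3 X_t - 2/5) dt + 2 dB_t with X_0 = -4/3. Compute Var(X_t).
Var(X_t) = 6*exp(2*t/3) - 6

The variance V(t) = Var(X_t) satisfies V'(t) = 2 a V(t) + c^2 with V(0) = 0 (drift coefficient is linear in X, diffusion is constant). With a = 1/3, c = 2, the solution is
  V(t) = (c^2 / (2 a)) * (exp(2 a t) - 1)
       = (2^2 / (2*(1/3))) * (exp((2/3) t) - 1)
       = 6*exp(2*t/3) - 6.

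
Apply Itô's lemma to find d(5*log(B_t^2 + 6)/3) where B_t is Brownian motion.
d(5*log(B_t^2 + 6)/3) = (5*(6 - B_t^2)/(3*(B_t^2 + 6)^2)) dt + (10*B_t/(3*(B_t^2 + 6))) dB_t

Itô's formula for f(B_t) gives d f(B_t) = f'(B_t) dB_t + (1/2) f''(B_t) dt. Compute derivatives of f(x) = 5*log(x^2 + 6)/3:
  f'(x)  = 10*x/(3*(x^2 + 6))
  f''(x) = 10*(6 - x^2)/(3*(x^2 + 6)^2)
Substitute x = B_t and multiply the f'' term by 1/2:
  drift     = (1/2) * (10*(6 - x^2)/(3*(x^2 + 6)^2)) evaluated at B_t = 5*(6 - B_t^2)/(3*(B_t^2 + 6)^2)
  diffusion = (10*x/(3*(x^2 + 6))) evaluated at B_t = 10*B_t/(3*(B_t^2 + 6))
Therefore d(5*log(B_t^2 + 6)/3) = (5*(6 - B_t^2)/(3*(B_t^2 + 6)^2)) dt + (10*B_t/(3*(B_t^2 + 6))) dB_t.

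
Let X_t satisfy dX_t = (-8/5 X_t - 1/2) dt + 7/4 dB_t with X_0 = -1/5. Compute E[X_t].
E[X_t] = -5/16 + 9*exp(-8*t/5)/80

Taking expectations and using E[dB_t] = 0, the mean m(t) = E[X_t] satisfies the ODE m'(t) = a m(t) + b with m(0) = x_0. With a = -8/5, b = -1/2, x_0 = -1/5, the solution is
  m(t) = x_0 * exp(a t) + (b/a) * (exp(a t) - 1)
       = (-1/5) * exp((-8/5) t) + ((-1/2)/(-8/5)) * (exp((-8/5) t) - 1)
       = -5/16 + 9*exp(-8*t/5)/80.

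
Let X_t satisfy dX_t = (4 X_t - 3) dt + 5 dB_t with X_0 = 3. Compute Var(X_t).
Var(X_t) = 25*exp(8*t)/8 - 25/8

The variance V(t) = Var(X_t) satisfies V'(t) = 2 a V(t) + c^2 with V(0) = 0 (drift coefficient is linear in X, diffusion is constant). With a = 4, c = 5, the solution is
  V(t) = (c^2 / (2 a)) * (exp(2 a t) - 1)
       = (5^2 / (2*4)) * (exp(8 t) - 1)
       = 25*exp(8*t)/8 - 25/8.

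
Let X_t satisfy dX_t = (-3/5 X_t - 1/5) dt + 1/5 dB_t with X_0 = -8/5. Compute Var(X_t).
Var(X_t) = 1/30 - exp(-6*t/5)/30

The variance V(t) = Var(X_t) satisfies V'(t) = 2 a V(t) + c^2 with V(0) = 0 (drift coefficient is linear in X, diffusion is constant). With a = -3/5, c = 1/5, the solution is
  V(t) = (c^2 / (2 a)) * (exp(2 a t) - 1)
       = ((1/5)^2 / (2*(-3/5))) * (exp((-6/5) t) - 1)
       = 1/30 - exp(-6*t/5)/30.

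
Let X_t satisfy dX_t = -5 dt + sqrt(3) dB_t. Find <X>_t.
<X>_t = 3*t

For an Itô process dX_t = a(t) dt + b(t) dB_t, the quadratic variation is <X>_t = int_0^t b(s)^2 ds (the drift term does not contribute). Here b(s) = sqrt(3), so
  b(s)^2 = 3.
Integrating from 0 to t:
  <X>_t = int_0^t (3) ds = 3*t.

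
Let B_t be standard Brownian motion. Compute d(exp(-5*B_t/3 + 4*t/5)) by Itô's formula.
d(exp(-5*B_t/3 + 4*t/5)) = (197*exp(-5*B_t/3 + 4*t/5)/90) dt + (-5*exp(-5*B_t/3 + 4*t/5)/3) dB_t

Itô's formula for f(t, x): d f(t, B_t) = (f_t + (1/2) f_xx) dt + f_x dB_t. Compute partials of f(t, x) = exp(4*t/5 - 5*x/3):
  f_t(t,x)  = 4*exp(4*t/5 - 5*x/3)/5
  f_x(t,x)  = -5*exp(4*t/5 - 5*x/3)/3
  f_xx(t,x) = 25*exp(4*t/5 - 5*x/3)/9
Assemble drift = f_t + (1/2) f_xx = 197*exp(4*t/5 - 5*x/3)/90 and diffusion = f_x = -5*exp(4*t/5 - 5*x/3)/3. Substituting x = B_t:
  d(exp(-5*B_t/3 + 4*t/5)) = (197*exp(-5*B_t/3 + 4*t/5)/90) dt + (-5*exp(-5*B_t/3 + 4*t/5)/3) dB_t.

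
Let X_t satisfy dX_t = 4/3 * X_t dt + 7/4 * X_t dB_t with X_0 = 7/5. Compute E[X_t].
E[X_t] = 7*exp(4*t/3)/5

For GBM dX = mu X dt + sigma X dB with X_0 = x_0, apply Itô to Y = log X: dY = (mu - sigma^2/2) dt + sigma dB, so Y_t = log(x_0) + (mu - sigma^2/2) t + sigma B_t and hence X_t = x_0 * exp((mu - sigma^2/2) t + sigma B_t).
With mu = 4/3, sigma = 7/4, x_0 = 7/5, this gives:
  X_t = 7/5 * exp((-19/96) * t + (7/4) * B_t).
Since sigma*B_t ~ Normal(0, sigma^2 t), E[exp(sigma*B_t)] = exp(sigma^2 t / 2); so E[X_t] = x_0 * exp((mu - sigma^2/2) t) * exp(sigma^2 t / 2) = x_0 * exp(mu t) = 7*exp(4*t/3)/5.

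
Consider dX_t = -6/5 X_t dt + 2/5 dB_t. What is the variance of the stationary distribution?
lim Var(X_t) = 1/15

The OU SDE dX = -theta X dt + sigma dB admits the integrating factor exp(theta t): d(exp(theta t) X_t) = sigma exp(theta t) dB_t. Integrating from 0 to t gives X_t = x_0 * exp(-theta t) + sigma * int_0^t exp(-theta (t-s)) dB_s for any initial x_0. The Itô integral has variance (by the Itô isometry) sigma^2 * int_0^t exp(-2 theta (t - s)) ds = sigma^2 * (1 - exp(-2 theta t)) / (2 theta), independent of x_0.
With theta = 6/5, sigma = 2/5:
  Var(X_t) = (2/5)^2 * (1 - exp(-2*6/5 t)) / (2 * 6/5) = 1/15 - exp(-12*t/5)/15.
As t -> infinity, exp(-2*6/5 t) -> 0, so the stationary variance is sigma^2 / (2 theta) = 1/15.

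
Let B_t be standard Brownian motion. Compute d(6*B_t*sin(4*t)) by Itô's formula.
d(6*B_t*sin(4*t)) = (24*B_t*cos(4*t)) dt + (6*sin(4*t)) dB_t

Itô's formula for f(t, x): d f(t, B_t) = (f_t + (1/2) f_xx) dt + f_x dB_t. Compute partials of f(t, x) = 6*x*sin(4*t):
  f_t(t,x)  = 24*x*cos(4*t)
  f_x(t,x)  = 6*sin(4*t)
  f_xx(t,x) = 0
Assemble drift = f_t + (1/2) f_xx = 24*x*cos(4*t) and diffusion = f_x = 6*sin(4*t). Substituting x = B_t:
  d(6*B_t*sin(4*t)) = (24*B_t*cos(4*t)) dt + (6*sin(4*t)) dB_t.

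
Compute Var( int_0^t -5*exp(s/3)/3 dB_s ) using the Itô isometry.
Var = 25*exp(2*t/3)/6 - 25/6

The Itô integral of a deterministic integrand f(s) has mean 0 because each increment f(s) * (B_{s+ds} - B_s) has mean 0. By the Itô isometry:
  Var( int_0^t f(s) dB_s ) = E[ (int_0^t f(s) dB_s)^2 ] = int_0^t f(s)^2 ds.
Here f(s) = -5*exp(s/3)/3, so f(s)^2 = 25*exp(2*s/3)/9. Integrate:
  int_0^t (25*exp(2*s/3)/9) ds = 25*exp(2*t/3)/6 - 25/6.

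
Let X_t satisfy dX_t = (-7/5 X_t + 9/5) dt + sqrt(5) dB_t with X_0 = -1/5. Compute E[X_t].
E[X_t] = 9/7 - 52*exp(-7*t/5)/35

Taking expectations and using E[dB_t] = 0, the mean m(t) = E[X_t] satisfies the ODE m'(t) = a m(t) + b with m(0) = x_0. With a = -7/5, b = 9/5, x_0 = -1/5, the solution is
  m(t) = x_0 * exp(a t) + (b/a) * (exp(a t) - 1)
       = (-1/5) * exp((-7/5) t) + ((9/5)/(-7/5)) * (exp((-7/5) t) - 1)
       = 9/7 - 52*exp(-7*t/5)/35.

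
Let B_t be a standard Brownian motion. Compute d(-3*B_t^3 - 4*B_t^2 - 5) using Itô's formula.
d(-3*B_t^3 - 4*B_t^2 - 5) = (-9*B_t - 4) dt + (B_t*(-9*B_t - 8)) dB_t

Itô's formula for f(B_t) gives d f(B_t) = f'(B_t) dB_t + (1/2) f''(B_t) dt. Compute derivatives of f(x) = -3*x^3 - 4*x^2 - 5:
  f'(x)  = x*(-9*x - 8)
  f''(x) = -18*x - 8
Substitute x = B_t and multiply the f'' term by 1/2:
  drift     = (1/2) * (-18*x - 8) evaluated at B_t = -9*B_t - 4
  diffusion = (x*(-9*x - 8)) evaluated at B_t = B_t*(-9*B_t - 8)
Therefore d(-3*B_t^3 - 4*B_t^2 - 5) = (-9*B_t - 4) dt + (B_t*(-9*B_t - 8)) dB_t.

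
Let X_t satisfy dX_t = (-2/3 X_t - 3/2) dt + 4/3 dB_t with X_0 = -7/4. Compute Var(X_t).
Var(X_t) = 4/3 - 4*exp(-4*t/3)/3

The variance V(t) = Var(X_t) satisfies V'(t) = 2 a V(t) + c^2 with V(0) = 0 (drift coefficient is linear in X, diffusion is constant). With a = -2/3, c = 4/3, the solution is
  V(t) = (c^2 / (2 a)) * (exp(2 a t) - 1)
       = ((4/3)^2 / (2*(-2/3))) * (exp((-4/3) t) - 1)
       = 4/3 - 4*exp(-4*t/3)/3.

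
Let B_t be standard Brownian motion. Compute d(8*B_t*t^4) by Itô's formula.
d(8*B_t*t^4) = (32*B_t*t^3) dt + (8*t^4) dB_t

Itô's formula for f(t, x): d f(t, B_t) = (f_t + (1/2) f_xx) dt + f_x dB_t. Compute partials of f(t, x) = 8*t^4*x:
  f_t(t,x)  = 32*t^3*x
  f_x(t,x)  = 8*t^4
  f_xx(t,x) = 0
Assemble drift = f_t + (1/2) f_xx = 32*t^3*x and diffusion = f_x = 8*t^4. Substituting x = B_t:
  d(8*B_t*t^4) = (32*B_t*t^3) dt + (8*t^4) dB_t.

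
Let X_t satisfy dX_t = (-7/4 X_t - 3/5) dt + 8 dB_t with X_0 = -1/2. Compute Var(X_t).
Var(X_t) = 128/7 - 128*exp(-7*t/2)/7

The variance V(t) = Var(X_t) satisfies V'(t) = 2 a V(t) + c^2 with V(0) = 0 (drift coefficient is linear in X, diffusion is constant). With a = -7/4, c = 8, the solution is
  V(t) = (c^2 / (2 a)) * (exp(2 a t) - 1)
       = (8^2 / (2*(-7/4))) * (exp((-7/2) t) - 1)
       = 128/7 - 128*exp(-7*t/2)/7.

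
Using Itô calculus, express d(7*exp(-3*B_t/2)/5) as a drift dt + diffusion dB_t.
d(7*exp(-3*B_t/2)/5) = (63*exp(-3*B_t/2)/40) dt + (-21*exp(-3*B_t/2)/10) dB_t

Itô's formula for f(B_t) gives d f(B_t) = f'(B_t) dB_t + (1/2) f''(B_t) dt. Compute derivatives of f(x) = 7*exp(-3*x/2)/5:
  f'(x)  = -21*exp(-3*x/2)/10
  f''(x) = 63*exp(-3*x/2)/20
Substitute x = B_t and multiply the f'' term by 1/2:
  drift     = (1/2) * (63*exp(-3*x/2)/20) evaluated at B_t = 63*exp(-3*B_t/2)/40
  diffusion = (-21*exp(-3*x/2)/10) evaluated at B_t = -21*exp(-3*B_t/2)/10
Therefore d(7*exp(-3*B_t/2)/5) = (63*exp(-3*B_t/2)/40) dt + (-21*exp(-3*B_t/2)/10) dB_t.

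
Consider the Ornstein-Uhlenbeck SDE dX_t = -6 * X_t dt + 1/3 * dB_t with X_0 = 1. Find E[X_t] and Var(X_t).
E[X_t] = exp(-6*t); Var(X_t) = 1/108 - exp(-12*t)/108

The OU SDE dX = -theta X dt + sigma dB admits the integrating factor exp(theta t): d(exp(theta t) X_t) = sigma exp(theta t) dB_t. Integrating from 0 to t:
  X_t = x_0 * exp(-theta t) + sigma * int_0^t exp(-theta (t-s)) dB_s.
The Itô integral has mean 0 and (by the Itô isometry) variance sigma^2 * int_0^t exp(-2 theta (t - s)) ds = sigma^2 * (1 - exp(-2 theta t)) / (2 theta).
With theta = 6, sigma = 1/3, x_0 = 1:
  E[X_t] = 1 * exp(-6 t) = exp(-6*t)
  Var(X_t) = (1/3)^2 * (1 - exp(-2*6 t)) / (2 * 6) = 1/108 - exp(-12*t)/108.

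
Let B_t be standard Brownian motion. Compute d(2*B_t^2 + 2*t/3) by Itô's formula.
d(2*B_t^2 + 2*t/3) = (8/3) dt + (4*B_t) dB_t

Itô's formula for f(t, x): d f(t, B_t) = (f_t + (1/2) f_xx) dt + f_x dB_t. Compute partials of f(t, x) = 2*t/3 + 2*x^2:
  f_t(t,x)  = 2/3
  f_x(t,x)  = 4*x
  f_xx(t,x) = 4
Assemble drift = f_t + (1/2) f_xx = 8/3 and diffusion = f_x = 4*x. Substituting x = B_t:
  d(2*B_t^2 + 2*t/3) = (8/3) dt + (4*B_t) dB_t.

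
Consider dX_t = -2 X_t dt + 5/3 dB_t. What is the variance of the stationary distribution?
lim Var(X_t) = 25/36

The OU SDE dX = -theta X dt + sigma dB admits the integrating factor exp(theta t): d(exp(theta t) X_t) = sigma exp(theta t) dB_t. Integrating from 0 to t gives X_t = x_0 * exp(-theta t) + sigma * int_0^t exp(-theta (t-s)) dB_s for any initial x_0. The Itô integral has variance (by the Itô isometry) sigma^2 * int_0^t exp(-2 theta (t - s)) ds = sigma^2 * (1 - exp(-2 theta t)) / (2 theta), independent of x_0.
With theta = 2, sigma = 5/3:
  Var(X_t) = (5/3)^2 * (1 - exp(-2*2 t)) / (2 * 2) = 25/36 - 25*exp(-4*t)/36.
As t -> infinity, exp(-2*2 t) -> 0, so the stationary variance is sigma^2 / (2 theta) = 25/36.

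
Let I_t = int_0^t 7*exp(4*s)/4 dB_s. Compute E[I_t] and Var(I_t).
E[I_t] = 0; Var(I_t) = 49*exp(8*t)/128 - 49/128

The Itô integral of a deterministic integrand f(s) has mean 0 because each increment f(s) * (B_{s+ds} - B_s) has mean 0. By the Itô isometry:
  Var( int_0^t f(s) dB_s ) = E[ (int_0^t f(s) dB_s)^2 ] = int_0^t f(s)^2 ds.
Here f(s) = 7*exp(4*s)/4, so f(s)^2 = 49*exp(8*s)/16. Integrate:
  int_0^t (49*exp(8*s)/16) ds = 49*exp(8*t)/128 - 49/128.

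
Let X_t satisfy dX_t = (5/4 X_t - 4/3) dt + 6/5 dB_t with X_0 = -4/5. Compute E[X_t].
E[X_t] = 16/15 - 28*exp(5*t/4)/15

Taking expectations and using E[dB_t] = 0, the mean m(t) = E[X_t] satisfies the ODE m'(t) = a m(t) + b with m(0) = x_0. With a = 5/4, b = -4/3, x_0 = -4/5, the solution is
  m(t) = x_0 * exp(a t) + (b/a) * (exp(a t) - 1)
       = (-4/5) * exp((5/4) t) + ((-4/3)/(5/4)) * (exp((5/4) t) - 1)
       = 16/15 - 28*exp(5*t/4)/15.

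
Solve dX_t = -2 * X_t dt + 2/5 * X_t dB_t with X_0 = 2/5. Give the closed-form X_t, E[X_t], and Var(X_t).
X_t = 2/5 * exp((-52/25) t + (2/5) B_t); E[X_t] = 2*exp(-2*t)/5; Var(X_t) = (4*exp(4*t/25) - 4)*exp(-4*t)/25

For GBM dX = mu X dt + sigma X dB with X_0 = x_0, apply Itô to Y = log X: dY = (mu - sigma^2/2) dt + sigma dB, so Y_t = log(x_0) + (mu - sigma^2/2) t + sigma B_t and hence X_t = x_0 * exp((mu - sigma^2/2) t + sigma B_t).
With mu = -2, sigma = 2/5, x_0 = 2/5, this gives:
  X_t = 2/5 * exp((-52/25) * t + (2/5) * B_t).
Since sigma*B_t ~ Normal(0, sigma^2 t), E[exp(sigma*B_t)] = exp(sigma^2 t / 2); so E[X_t] = x_0 * exp((mu - sigma^2/2) t) * exp(sigma^2 t / 2) = x_0 * exp(mu t) = 2*exp(-2*t)/5.
Var(X_t) = E[X_t^2] - (E[X_t])^2 = x_0^2 * exp(2 mu t) * (exp(sigma^2 t) - 1) = (4*exp(4*t/25) - 4)*exp(-4*t)/25.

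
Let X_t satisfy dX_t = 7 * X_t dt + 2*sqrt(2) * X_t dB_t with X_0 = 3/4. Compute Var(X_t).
Var(X_t) = 9*(exp(8*t) - 1)*exp(14*t)/16

For GBM dX = mu X dt + sigma X dB with X_0 = x_0, apply Itô to Y = log X: dY = (mu - sigma^2/2) dt + sigma dB, so Y_t = log(x_0) + (mu - sigma^2/2) t + sigma B_t and hence X_t = x_0 * exp((mu - sigma^2/2) t + sigma B_t).
With mu = 7, sigma = 2*sqrt(2), x_0 = 3/4, this gives:
  X_t = 3/4 * exp((3) * t + (2*sqrt(2)) * B_t).
Since sigma*B_t ~ Normal(0, sigma^2 t), E[exp(sigma*B_t)] = exp(sigma^2 t / 2); so E[X_t] = x_0 * exp((mu - sigma^2/2) t) * exp(sigma^2 t / 2) = x_0 * exp(mu t) = 3*exp(7*t)/4.
Var(X_t) = E[X_t^2] - (E[X_t])^2 = x_0^2 * exp(2 mu t) * (exp(sigma^2 t) - 1) = 9*(exp(8*t) - 1)*exp(14*t)/16.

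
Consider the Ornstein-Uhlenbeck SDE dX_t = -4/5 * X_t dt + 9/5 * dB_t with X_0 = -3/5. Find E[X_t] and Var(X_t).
E[X_t] = -3*exp(-4*t/5)/5; Var(X_t) = 81/40 - 81*exp(-8*t/5)/40

The OU SDE dX = -theta X dt + sigma dB admits the integrating factor exp(theta t): d(exp(theta t) X_t) = sigma exp(theta t) dB_t. Integrating from 0 to t:
  X_t = x_0 * exp(-theta t) + sigma * int_0^t exp(-theta (t-s)) dB_s.
The Itô integral has mean 0 and (by the Itô isometry) variance sigma^2 * int_0^t exp(-2 theta (t - s)) ds = sigma^2 * (1 - exp(-2 theta t)) / (2 theta).
With theta = 4/5, sigma = 9/5, x_0 = -3/5:
  E[X_t] = -3/5 * exp(-4/5 t) = -3*exp(-4*t/5)/5
  Var(X_t) = (9/5)^2 * (1 - exp(-2*4/5 t)) / (2 * 4/5) = 81/40 - 81*exp(-8*t/5)/40.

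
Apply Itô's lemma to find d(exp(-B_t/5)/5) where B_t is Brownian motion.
d(exp(-B_t/5)/5) = (exp(-B_t/5)/250) dt + (-exp(-B_t/5)/25) dB_t

Itô's formula for f(B_t) gives d f(B_t) = f'(B_t) dB_t + (1/2) f''(B_t) dt. Compute derivatives of f(x) = exp(-x/5)/5:
  f'(x)  = -exp(-x/5)/25
  f''(x) = exp(-x/5)/125
Substitute x = B_t and multiply the f'' term by 1/2:
  drift     = (1/2) * (exp(-x/5)/125) evaluated at B_t = exp(-B_t/5)/250
  diffusion = (-exp(-x/5)/25) evaluated at B_t = -exp(-B_t/5)/25
Therefore d(exp(-B_t/5)/5) = (exp(-B_t/5)/250) dt + (-exp(-B_t/5)/25) dB_t.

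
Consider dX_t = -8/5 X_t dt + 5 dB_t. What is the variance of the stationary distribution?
lim Var(X_t) = 125/16

The OU SDE dX = -theta X dt + sigma dB admits the integrating factor exp(theta t): d(exp(theta t) X_t) = sigma exp(theta t) dB_t. Integrating from 0 to t gives X_t = x_0 * exp(-theta t) + sigma * int_0^t exp(-theta (t-s)) dB_s for any initial x_0. The Itô integral has variance (by the Itô isometry) sigma^2 * int_0^t exp(-2 theta (t - s)) ds = sigma^2 * (1 - exp(-2 theta t)) / (2 theta), independent of x_0.
With theta = 8/5, sigma = 5:
  Var(X_t) = (5)^2 * (1 - exp(-2*8/5 t)) / (2 * 8/5) = 125/16 - 125*exp(-16*t/5)/16.
As t -> infinity, exp(-2*8/5 t) -> 0, so the stationary variance is sigma^2 / (2 theta) = 125/16.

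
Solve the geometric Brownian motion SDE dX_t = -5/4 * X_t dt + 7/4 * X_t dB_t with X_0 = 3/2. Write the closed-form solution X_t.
X_t = 3/2 * exp((-89/32) * t + (7/4) * B_t)

For GBM dX = mu X dt + sigma X dB with X_0 = x_0, apply Itô to Y = log X: dY = (mu - sigma^2/2) dt + sigma dB, so Y_t = log(x_0) + (mu - sigma^2/2) t + sigma B_t and hence X_t = x_0 * exp((mu - sigma^2/2) t + sigma B_t).
With mu = -5/4, sigma = 7/4, x_0 = 3/2, this gives:
  X_t = 3/2 * exp((-89/32) * t + (7/4) * B_t).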